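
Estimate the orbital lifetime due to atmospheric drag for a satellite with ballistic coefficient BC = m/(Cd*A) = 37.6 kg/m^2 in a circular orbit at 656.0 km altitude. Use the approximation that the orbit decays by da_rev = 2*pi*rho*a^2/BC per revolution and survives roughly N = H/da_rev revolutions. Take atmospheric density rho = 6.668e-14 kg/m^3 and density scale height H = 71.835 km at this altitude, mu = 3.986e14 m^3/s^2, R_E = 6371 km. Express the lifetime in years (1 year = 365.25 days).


a = R_E + alt = 7027.0000 km = 7.027e+06 m
da_rev = 2*pi*rho*a^2/BC = 2*pi*6.668e-14*(7.027e+06)^2/37.6 = 0.550208787 m per revolution
N = H/da_rev = 71835.0000 m / 0.550208787 m = 130559.5289 revolutions
P = 2*pi*sqrt(a^3/mu) = 5862.2745 s
lifetime = N*P = 130559.5289 * 5862.2745 = 7.653758e+08 s = 8858.5162 days
years = 8858.5162 / 365.25 = 24.2533 years

24.2533 years


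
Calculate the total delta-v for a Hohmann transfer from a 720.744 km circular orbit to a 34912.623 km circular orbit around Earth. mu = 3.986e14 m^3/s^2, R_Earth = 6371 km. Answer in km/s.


r1 = 7091.7440 km = 7.091744e+06 m
r2 = 41283.6230 km = 4.1283623e+07 m
dv1 = sqrt(mu/r1)*(sqrt(2*r2/(r1+r2)) - 1) = 2297.4568 m/s
dv2 = sqrt(mu/r2)*(1 - sqrt(2*r1/(r1+r2))) = 1424.7597 m/s
total dv = |dv1| + |dv2| = 2297.4568 + 1424.7597 = 3722.2165 m/s = 3.7222 km/s

3.7222 km/s


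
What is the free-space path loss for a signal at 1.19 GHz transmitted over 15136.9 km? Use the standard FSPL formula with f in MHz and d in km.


f = 1.19 GHz = 1190.0000 MHz
d = 15136.9 km
FSPL = 32.44 + 20*log10(1190.0000) + 20*log10(15136.9)
FSPL = 32.44 + 61.5109 + 83.6007
FSPL = 177.5517 dB

177.5517 dB


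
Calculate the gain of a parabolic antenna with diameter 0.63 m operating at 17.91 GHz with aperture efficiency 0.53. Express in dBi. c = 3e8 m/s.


lambda = c/f = 3e8 / 1.791e+10 = 0.01675042 m
G = eta*(pi*D/lambda)^2 = 0.53*(pi*0.63/0.01675042)^2
G = 7399.5511 (linear)
G = 10*log10(7399.5511) = 38.6921 dBi

38.6921 dBi


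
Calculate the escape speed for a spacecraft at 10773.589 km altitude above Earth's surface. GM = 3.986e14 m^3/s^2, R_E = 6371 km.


r = 6371.0 + 10773.589 = 17144.5890 km = 1.7144589e+07 m
v_esc = sqrt(2*mu/r) = sqrt(2*3.986e14 / 1.7144589e+07)
v_esc = 6818.9908 m/s = 6.8190 km/s

6.8190 km/s


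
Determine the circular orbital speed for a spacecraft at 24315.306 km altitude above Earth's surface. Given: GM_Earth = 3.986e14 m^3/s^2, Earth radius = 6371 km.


r = R_E + alt = 6371.0 + 24315.306 = 30686.3060 km = 3.0686306e+07 m
v = sqrt(mu/r) = sqrt(3.986e14 / 3.0686306e+07) = 3604.0959 m/s = 3.6041 km/s

3.6041 km/s


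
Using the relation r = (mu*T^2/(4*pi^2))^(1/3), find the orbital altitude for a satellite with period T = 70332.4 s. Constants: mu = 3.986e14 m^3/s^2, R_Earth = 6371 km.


T = 70332.4 s
r = (mu*T^2/(4*pi^2))^(1/3) = (3.986e14 * 70332.4^2 / (4*pi^2))^(1/3)
r = 3.6826701e+07 m = 36826.7006 km
alt = r - R_E = 36826.7006 - 6371 = 30455.7006 km

30455.7006 km


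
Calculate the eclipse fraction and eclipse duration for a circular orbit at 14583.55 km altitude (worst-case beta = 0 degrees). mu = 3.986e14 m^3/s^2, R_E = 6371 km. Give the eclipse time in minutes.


r = 20954.5500 km
T = 503.1268 min
Eclipse fraction = arcsin(R_E/r)/pi = arcsin(6371.0000/20954.5500)/pi
= arcsin(0.304039)/pi = 0.09833531
Eclipse duration = 0.09833531 * 503.1268 = 49.4751 min

49.4751 minutes


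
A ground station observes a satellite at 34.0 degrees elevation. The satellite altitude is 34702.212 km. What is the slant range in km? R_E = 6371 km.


h = 34702.212 km, el = 34.0 deg
d = -R_E*sin(el) + sqrt((R_E*sin(el))^2 + 2*R_E*h + h^2)
d = -6371.0000*sin(0.5934119) + sqrt((6371.0000*0.5591929)^2 + 2*6371.0000*34702.212 + 34702.212^2)
d = 37169.5726 km

37169.5726 km


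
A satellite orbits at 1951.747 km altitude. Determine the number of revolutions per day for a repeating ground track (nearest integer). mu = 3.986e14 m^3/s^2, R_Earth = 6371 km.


r = 8.322747e+06 m
T = 2*pi*sqrt(r^3/mu) = 7556.3360 s = 125.9389 min
revs/day = 1440 / 125.9389 = 11.4341
Rounded: 11 revolutions per day

11 revolutions per day


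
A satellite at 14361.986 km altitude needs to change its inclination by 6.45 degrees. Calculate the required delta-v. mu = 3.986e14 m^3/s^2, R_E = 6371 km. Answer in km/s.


r = 20732.9860 km = 2.0732986e+07 m
V = sqrt(mu/r) = 4384.6781 m/s
di = 6.45 deg = 0.1125737 rad
dV = 2*V*sin(di/2) = 2*4384.6781*sin(0.05628687)
dV = 493.3390 m/s = 0.493339 km/s

0.4933 km/s


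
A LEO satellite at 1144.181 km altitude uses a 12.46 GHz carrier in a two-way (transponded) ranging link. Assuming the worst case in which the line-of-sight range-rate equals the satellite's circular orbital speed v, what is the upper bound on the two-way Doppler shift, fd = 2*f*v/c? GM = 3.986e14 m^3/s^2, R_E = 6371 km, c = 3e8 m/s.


r = 7.515181e+06 m
v = sqrt(mu/r) = 7282.8091 m/s (worst-case radial velocity)
f = 12.46 GHz = 1.246e+10 Hz
fd = 2*f*v/c = 2*1.246e+10*7282.8091/3.0e+08
fd = 604958.6739 Hz

604958.6739 Hz


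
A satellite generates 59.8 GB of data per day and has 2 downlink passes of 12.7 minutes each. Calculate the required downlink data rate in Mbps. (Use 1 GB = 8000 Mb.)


total contact time = 2 * 12.7 * 60 = 1524.0000 s
data = 59.8 GB = 478400.0000 Mb
rate = 478400.0000 / 1524.0000 = 313.9108 Mbps

313.9108 Mbps


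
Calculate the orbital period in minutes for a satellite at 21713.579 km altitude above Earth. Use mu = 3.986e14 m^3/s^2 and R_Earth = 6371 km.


r = 28084.5790 km = 2.8084579e+07 m
T = 2*pi*sqrt(r^3/mu) = 2*pi*sqrt(2.2151531e+22 / 3.986e14)
T = 46839.5914 s = 780.6599 min

780.6599 minutes


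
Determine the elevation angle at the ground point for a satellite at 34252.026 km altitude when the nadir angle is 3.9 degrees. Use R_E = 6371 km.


r = R_E + alt = 40623.0260 km
Law of sines in the satellite / Earth-center / ground-point triangle:
  sin(nadir)/R_E = sin(90 + el)/r  =>  cos(el) = (r/R_E)*sin(nadir)
cos(el) = (40623.0260 / 6371.0000) * sin(3.9 deg) = 0.4336818
el = arccos(0.4336818) = 64.2986 deg
(Earth-central angle = 90 - nadir - el = 21.8014 deg)

64.2986 degrees


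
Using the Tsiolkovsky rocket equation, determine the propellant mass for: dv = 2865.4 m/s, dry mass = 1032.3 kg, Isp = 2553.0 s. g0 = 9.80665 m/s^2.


ve = Isp * g0 = 2553.0 * 9.80665 = 25036.377450 m/s
mass ratio = exp(dv/ve) = exp(2865.4/25036.377450) = 1.12125598
m_prop = m_dry * (mr - 1) = 1032.3 * (1.12125598 - 1)
m_prop = 125.1725 kg

125.1725 kg


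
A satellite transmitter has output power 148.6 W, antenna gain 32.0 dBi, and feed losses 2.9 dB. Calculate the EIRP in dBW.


Pt = 148.6 W = 21.7202 dBW
EIRP = Pt_dBW + Gt - losses = 21.7202 + 32.0 - 2.9 = 50.8202 dBW

50.8202 dBW


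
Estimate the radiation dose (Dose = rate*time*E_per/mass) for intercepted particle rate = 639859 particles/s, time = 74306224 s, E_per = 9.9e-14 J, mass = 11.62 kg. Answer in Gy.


Total energy deposited = rate * time * E_per
  = 639859 * 74306224 * 9.9e-14 = 4.7070 J
Dose = E_total / mass = 4.7070 / 11.62
Dose = 0.4050779 Gy

0.4051 Gy


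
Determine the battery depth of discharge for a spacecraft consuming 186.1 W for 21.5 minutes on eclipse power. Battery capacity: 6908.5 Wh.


E_used = P * t / 60 = 186.1 * 21.5 / 60 = 66.6858 Wh
DOD = E_used / E_total * 100 = 66.6858 / 6908.5 * 100
DOD = 0.9652722 %

0.9653 %


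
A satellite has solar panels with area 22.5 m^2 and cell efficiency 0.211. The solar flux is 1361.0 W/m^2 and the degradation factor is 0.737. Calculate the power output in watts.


P = area * eta * S * degradation
P = 22.5 * 0.211 * 1361.0 * 0.737
P = 4762.0131 W

4762.0131 W


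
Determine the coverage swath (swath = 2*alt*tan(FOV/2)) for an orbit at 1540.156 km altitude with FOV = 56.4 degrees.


FOV = 56.4 deg = 0.9843657 rad
swath = 2 * alt * tan(FOV/2) = 2 * 1540.156 * tan(0.4921828)
swath = 2 * 1540.156 * 0.5361953
swath = 1651.6488 km

1651.6488 km


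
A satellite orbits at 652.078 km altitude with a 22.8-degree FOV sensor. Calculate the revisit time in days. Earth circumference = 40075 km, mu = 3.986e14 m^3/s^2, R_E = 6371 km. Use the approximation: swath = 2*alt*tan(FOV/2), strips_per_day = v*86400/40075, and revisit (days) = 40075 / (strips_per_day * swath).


swath = 2*652.078*tan(0.1989675) = 262.9640 km
v = sqrt(mu/r) = 7533.6407 m/s = 7.5336 km/s
strips/day = v*86400/40075 = 7.5336*86400/40075 = 16.2422
coverage/day = strips * swath = 16.2422 * 262.9640 = 4271.1160 km
revisit = 40075 / 4271.1160 = 9.3828 days

9.3828 days


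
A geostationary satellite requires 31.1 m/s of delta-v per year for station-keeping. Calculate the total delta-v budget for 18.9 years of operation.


dV = rate * years = 31.1 * 18.9
dV = 587.7900 m/s

587.7900 m/s


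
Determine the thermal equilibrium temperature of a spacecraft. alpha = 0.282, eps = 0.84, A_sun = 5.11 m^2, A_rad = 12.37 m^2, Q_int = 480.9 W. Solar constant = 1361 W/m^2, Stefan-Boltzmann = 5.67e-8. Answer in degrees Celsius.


Numerator = alpha*S*A_sun + Q_int = 0.282*1361*5.11 + 480.9 = 2442.1282 W
Denominator = eps*sigma*A_rad = 0.84*5.67e-8*12.37 = 5.8915836e-07 W/K^4
T^4 = 4.1451134e+09 K^4
T = 253.7372 K = -19.4128 C

-19.4128 degrees Celsius


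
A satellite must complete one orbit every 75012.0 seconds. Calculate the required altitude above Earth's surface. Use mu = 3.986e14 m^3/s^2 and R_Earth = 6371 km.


T = 75012.0 s
r = (mu*T^2/(4*pi^2))^(1/3) = (3.986e14 * 75012.0^2 / (4*pi^2))^(1/3)
r = 3.8442623e+07 m = 38442.6233 km
alt = r - R_E = 38442.6233 - 6371 = 32071.6233 km

32071.6233 km


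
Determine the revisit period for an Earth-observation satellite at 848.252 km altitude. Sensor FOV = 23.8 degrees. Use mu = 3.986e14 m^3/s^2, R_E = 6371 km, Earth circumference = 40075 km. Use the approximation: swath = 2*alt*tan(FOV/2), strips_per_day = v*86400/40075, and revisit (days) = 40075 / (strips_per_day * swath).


swath = 2*848.252*tan(0.2076942) = 357.5095 km
v = sqrt(mu/r) = 7430.5771 m/s = 7.4306 km/s
strips/day = v*86400/40075 = 7.4306*86400/40075 = 16.0200
coverage/day = strips * swath = 16.0200 * 357.5095 = 5727.3049 km
revisit = 40075 / 5727.3049 = 6.9972 days

6.9972 days


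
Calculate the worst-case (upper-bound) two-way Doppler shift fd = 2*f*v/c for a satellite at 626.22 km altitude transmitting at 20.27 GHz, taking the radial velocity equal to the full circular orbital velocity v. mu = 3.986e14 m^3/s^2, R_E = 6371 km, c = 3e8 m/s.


r = 6.99722e+06 m
v = sqrt(mu/r) = 7547.5480 m/s (worst-case radial velocity)
f = 20.27 GHz = 2.027e+10 Hz
fd = 2*f*v/c = 2*2.027e+10*7547.5480/3.0e+08
fd = 1.0199253e+06 Hz

1.0199e+06 Hz


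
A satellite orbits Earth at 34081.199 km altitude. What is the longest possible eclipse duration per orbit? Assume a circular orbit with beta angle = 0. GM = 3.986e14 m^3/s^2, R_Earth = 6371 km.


r = 40452.1990 km
T = 1349.5009 min
Eclipse fraction = arcsin(R_E/r)/pi = arcsin(6371.0000/40452.1990)/pi
= arcsin(0.1574945)/pi = 0.05034166
Eclipse duration = 0.05034166 * 1349.5009 = 67.9361 min

67.9361 minutes


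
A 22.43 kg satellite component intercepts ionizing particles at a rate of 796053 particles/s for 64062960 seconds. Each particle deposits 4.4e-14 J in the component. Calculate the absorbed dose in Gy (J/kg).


Total energy deposited = rate * time * E_per
  = 796053 * 64062960 * 4.4e-14 = 2.2439 J
Dose = E_total / mass = 2.2439 / 22.43
Dose = 0.1000397 Gy

0.1000 Gy


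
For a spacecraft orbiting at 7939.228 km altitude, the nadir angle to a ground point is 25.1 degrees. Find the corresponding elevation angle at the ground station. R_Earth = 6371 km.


r = R_E + alt = 14310.2280 km
Law of sines in the satellite / Earth-center / ground-point triangle:
  sin(nadir)/R_E = sin(90 + el)/r  =>  cos(el) = (r/R_E)*sin(nadir)
cos(el) = (14310.2280 / 6371.0000) * sin(25.1 deg) = 0.952816
el = arccos(0.952816) = 17.6709 deg
(Earth-central angle = 90 - nadir - el = 47.2291 deg)

17.6709 degrees


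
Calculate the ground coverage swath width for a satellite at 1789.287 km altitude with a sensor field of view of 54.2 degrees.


FOV = 54.2 deg = 0.9459685 rad
swath = 2 * alt * tan(FOV/2) = 2 * 1789.287 * tan(0.4729842)
swath = 2 * 1789.287 * 0.5117259
swath = 1831.2488 km

1831.2488 km


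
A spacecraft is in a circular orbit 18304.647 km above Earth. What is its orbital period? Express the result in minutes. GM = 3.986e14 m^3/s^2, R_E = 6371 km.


r = 24675.6470 km = 2.4675647e+07 m
T = 2*pi*sqrt(r^3/mu) = 2*pi*sqrt(1.5024694e+22 / 3.986e14)
T = 38575.7203 s = 642.9287 min

642.9287 minutes


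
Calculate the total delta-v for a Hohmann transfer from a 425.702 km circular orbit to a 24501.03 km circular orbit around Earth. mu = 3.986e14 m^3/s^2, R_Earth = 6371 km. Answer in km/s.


r1 = 6796.7020 km = 6.796702e+06 m
r2 = 30872.0300 km = 3.087203e+07 m
dv1 = sqrt(mu/r1)*(sqrt(2*r2/(r1+r2)) - 1) = 2146.4529 m/s
dv2 = sqrt(mu/r2)*(1 - sqrt(2*r1/(r1+r2))) = 1434.7007 m/s
total dv = |dv1| + |dv2| = 2146.4529 + 1434.7007 = 3581.1537 m/s = 3.5812 km/s

3.5812 km/s


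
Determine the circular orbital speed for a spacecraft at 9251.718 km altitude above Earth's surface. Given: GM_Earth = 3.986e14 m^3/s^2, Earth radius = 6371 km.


r = R_E + alt = 6371.0 + 9251.718 = 15622.7180 km = 1.5622718e+07 m
v = sqrt(mu/r) = sqrt(3.986e14 / 1.5622718e+07) = 5051.1510 m/s = 5.0512 km/s

5.0512 km/s


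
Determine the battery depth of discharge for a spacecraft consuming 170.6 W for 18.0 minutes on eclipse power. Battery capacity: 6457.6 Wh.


E_used = P * t / 60 = 170.6 * 18.0 / 60 = 51.1800 Wh
DOD = E_used / E_total * 100 = 51.1800 / 6457.6 * 100
DOD = 0.7925545 %

0.7926 %


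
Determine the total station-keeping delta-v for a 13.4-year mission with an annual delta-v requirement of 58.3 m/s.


dV = rate * years = 58.3 * 13.4
dV = 781.2200 m/s

781.2200 m/s


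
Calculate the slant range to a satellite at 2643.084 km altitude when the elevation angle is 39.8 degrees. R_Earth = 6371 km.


h = 2643.084 km, el = 39.8 deg
d = -R_E*sin(el) + sqrt((R_E*sin(el))^2 + 2*R_E*h + h^2)
d = -6371.0000*sin(0.694641) + sqrt((6371.0000*0.6401097)^2 + 2*6371.0000*2643.084 + 2643.084^2)
d = 3491.2261 km

3491.2261 km


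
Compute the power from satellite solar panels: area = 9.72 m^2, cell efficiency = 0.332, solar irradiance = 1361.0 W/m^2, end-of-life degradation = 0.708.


P = area * eta * S * degradation
P = 9.72 * 0.332 * 1361.0 * 0.708
P = 3109.5370 W

3109.5370 W


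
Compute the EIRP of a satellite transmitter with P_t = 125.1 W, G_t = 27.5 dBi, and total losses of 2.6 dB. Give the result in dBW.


Pt = 125.1 W = 20.9726 dBW
EIRP = Pt_dBW + Gt - losses = 20.9726 + 27.5 - 2.6 = 45.8726 dBW

45.8726 dBW


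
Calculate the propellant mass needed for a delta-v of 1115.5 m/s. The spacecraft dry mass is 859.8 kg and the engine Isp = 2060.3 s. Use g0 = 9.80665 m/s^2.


ve = Isp * g0 = 2060.3 * 9.80665 = 20204.640995 m/s
mass ratio = exp(dv/ve) = exp(1115.5/20204.640995) = 1.05676260
m_prop = m_dry * (mr - 1) = 859.8 * (1.05676260 - 1)
m_prop = 48.8045 kg

48.8045 kg


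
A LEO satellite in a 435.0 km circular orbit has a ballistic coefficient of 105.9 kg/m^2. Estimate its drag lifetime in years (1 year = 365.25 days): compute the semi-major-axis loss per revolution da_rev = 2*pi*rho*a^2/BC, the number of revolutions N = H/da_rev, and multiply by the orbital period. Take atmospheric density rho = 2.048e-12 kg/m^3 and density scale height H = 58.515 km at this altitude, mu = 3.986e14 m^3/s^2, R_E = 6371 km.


a = R_E + alt = 6806.0000 km = 6.806e+06 m
da_rev = 2*pi*rho*a^2/BC = 2*pi*2.048e-12*(6.806e+06)^2/105.9 = 5.628566 m per revolution
N = H/da_rev = 58515.0000 m / 5.628566 m = 10396.0763 revolutions
P = 2*pi*sqrt(a^3/mu) = 5587.9066 s
lifetime = N*P = 10396.0763 * 5587.9066 = 5.8092303e+07 s = 672.3646 days
years = 672.3646 / 365.25 = 1.8408 years

1.8408 years


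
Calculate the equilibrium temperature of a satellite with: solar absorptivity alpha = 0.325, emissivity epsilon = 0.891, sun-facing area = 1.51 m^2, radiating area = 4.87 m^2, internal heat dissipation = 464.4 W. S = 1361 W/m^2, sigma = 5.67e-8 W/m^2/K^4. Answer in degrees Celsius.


Numerator = alpha*S*A_sun + Q_int = 0.325*1361*1.51 + 464.4 = 1132.3108 W
Denominator = eps*sigma*A_rad = 0.891*5.67e-8*4.87 = 2.4603094e-07 W/K^4
T^4 = 4.6023104e+09 K^4
T = 260.4618 K = -12.6882 C

-12.6882 degrees Celsius


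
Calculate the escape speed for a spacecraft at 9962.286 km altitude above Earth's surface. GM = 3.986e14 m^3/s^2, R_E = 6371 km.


r = 6371.0 + 9962.286 = 16333.2860 km = 1.6333286e+07 m
v_esc = sqrt(2*mu/r) = sqrt(2*3.986e14 / 1.6333286e+07)
v_esc = 6986.2941 m/s = 6.9863 km/s

6.9863 km/s


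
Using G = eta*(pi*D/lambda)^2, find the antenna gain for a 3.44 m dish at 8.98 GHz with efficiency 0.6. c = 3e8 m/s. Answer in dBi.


lambda = c/f = 3e8 / 8.98e+09 = 0.03340757 m
G = eta*(pi*D/lambda)^2 = 0.6*(pi*3.44/0.03340757)^2
G = 62788.2017 (linear)
G = 10*log10(62788.2017) = 47.9788 dBi

47.9788 dBi


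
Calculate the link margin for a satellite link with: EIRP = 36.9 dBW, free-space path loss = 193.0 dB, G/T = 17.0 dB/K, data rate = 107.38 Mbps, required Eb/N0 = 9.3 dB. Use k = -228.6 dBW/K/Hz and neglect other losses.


C/N0 = EIRP - FSPL + G/T - k = 36.9 - 193.0 + 17.0 - (-228.6)
C/N0 = 89.5000 dB-Hz
R_b = 107.38 Mbps = 1.0738e+08 bps -> 10*log10(R_b) = 80.3092 dB-Hz
Eb/N0 = C/N0 - 10*log10(R_b) = 89.5000 - 80.3092 = 9.1908 dB
Margin = Eb/N0 - Eb/N0_req = 9.1908 - 9.3 = -0.109234 dB (negative margin: link does not close)

-0.1092 dB


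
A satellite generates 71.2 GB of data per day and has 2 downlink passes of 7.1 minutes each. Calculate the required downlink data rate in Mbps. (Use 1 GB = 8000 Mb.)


total contact time = 2 * 7.1 * 60 = 852.0000 s
data = 71.2 GB = 569600.0000 Mb
rate = 569600.0000 / 852.0000 = 668.5446 Mbps

668.5446 Mbps


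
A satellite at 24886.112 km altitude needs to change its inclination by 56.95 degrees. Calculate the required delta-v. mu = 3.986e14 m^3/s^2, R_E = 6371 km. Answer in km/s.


r = 31257.1120 km = 3.1257112e+07 m
V = sqrt(mu/r) = 3571.0360 m/s
di = 56.95 deg = 0.993965 rad
dV = 2*V*sin(di/2) = 2*3571.0360*sin(0.4969825)
dV = 3405.1632 m/s = 3.4052 km/s

3.4052 km/s


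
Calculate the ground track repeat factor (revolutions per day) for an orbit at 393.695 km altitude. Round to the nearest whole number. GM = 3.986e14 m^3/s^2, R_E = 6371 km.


r = 6.764695e+06 m
T = 2*pi*sqrt(r^3/mu) = 5537.1151 s = 92.2853 min
revs/day = 1440 / 92.2853 = 15.6038
Rounded: 16 revolutions per day

16 revolutions per day


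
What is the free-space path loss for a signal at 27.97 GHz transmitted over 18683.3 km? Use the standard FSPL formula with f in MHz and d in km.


f = 27.97 GHz = 27970.0000 MHz
d = 18683.3 km
FSPL = 32.44 + 20*log10(27970.0000) + 20*log10(18683.3)
FSPL = 32.44 + 88.9338 + 85.4291
FSPL = 206.8029 dB

206.8029 dB


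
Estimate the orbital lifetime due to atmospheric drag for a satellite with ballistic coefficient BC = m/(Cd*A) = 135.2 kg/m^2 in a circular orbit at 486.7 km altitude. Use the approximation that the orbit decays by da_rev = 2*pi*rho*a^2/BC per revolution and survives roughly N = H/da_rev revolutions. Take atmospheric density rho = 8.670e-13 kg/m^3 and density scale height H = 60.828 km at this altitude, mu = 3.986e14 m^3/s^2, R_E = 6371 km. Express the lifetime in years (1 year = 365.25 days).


a = R_E + alt = 6857.7000 km = 6.8577e+06 m
da_rev = 2*pi*rho*a^2/BC = 2*pi*8.670e-13*(6.8577e+06)^2/135.2 = 1.894869 m per revolution
N = H/da_rev = 60828.0000 m / 1.894869 m = 32101.4240 revolutions
P = 2*pi*sqrt(a^3/mu) = 5651.6980 s
lifetime = N*P = 32101.4240 * 5651.6980 = 1.8142755e+08 s = 2099.8559 days
years = 2099.8559 / 365.25 = 5.7491 years

5.7491 years


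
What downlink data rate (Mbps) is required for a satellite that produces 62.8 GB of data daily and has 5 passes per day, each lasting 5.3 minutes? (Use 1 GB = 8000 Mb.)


total contact time = 5 * 5.3 * 60 = 1590.0000 s
data = 62.8 GB = 502400.0000 Mb
rate = 502400.0000 / 1590.0000 = 315.9748 Mbps

315.9748 Mbps


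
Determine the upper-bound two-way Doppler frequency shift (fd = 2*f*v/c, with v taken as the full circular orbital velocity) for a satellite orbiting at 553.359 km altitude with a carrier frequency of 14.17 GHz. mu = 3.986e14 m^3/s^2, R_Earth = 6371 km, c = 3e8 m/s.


r = 6.924359e+06 m
v = sqrt(mu/r) = 7587.1533 m/s (worst-case radial velocity)
f = 14.17 GHz = 1.417e+10 Hz
fd = 2*f*v/c = 2*1.417e+10*7587.1533/3.0e+08
fd = 716733.0816 Hz

716733.0816 Hz


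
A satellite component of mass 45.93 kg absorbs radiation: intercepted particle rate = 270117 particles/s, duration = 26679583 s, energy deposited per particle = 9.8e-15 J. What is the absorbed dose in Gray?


Total energy deposited = rate * time * E_per
  = 270117 * 26679583 * 9.8e-15 = 0.07062477 J
Dose = E_total / mass = 0.07062477 / 45.93
Dose = 0.001537661 Gy

0.0015 Gy


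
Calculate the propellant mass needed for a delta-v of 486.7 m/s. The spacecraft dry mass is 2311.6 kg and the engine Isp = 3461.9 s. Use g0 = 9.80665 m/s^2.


ve = Isp * g0 = 3461.9 * 9.80665 = 33949.641635 m/s
mass ratio = exp(dv/ve) = exp(486.7/33949.641635) = 1.01443919
m_prop = m_dry * (mr - 1) = 2311.6 * (1.01443919 - 1)
m_prop = 33.3776 kg

33.3776 kg


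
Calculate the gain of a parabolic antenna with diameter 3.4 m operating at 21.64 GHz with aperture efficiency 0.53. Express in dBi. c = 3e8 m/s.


lambda = c/f = 3e8 / 2.164e+10 = 0.01386322 m
G = eta*(pi*D/lambda)^2 = 0.53*(pi*3.4/0.01386322)^2
G = 314633.8558 (linear)
G = 10*log10(314633.8558) = 54.9781 dBi

54.9781 dBi


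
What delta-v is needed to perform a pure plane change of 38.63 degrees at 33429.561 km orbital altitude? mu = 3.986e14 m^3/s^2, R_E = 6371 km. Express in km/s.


r = 39800.5610 km = 3.9800561e+07 m
V = sqrt(mu/r) = 3164.6381 m/s
di = 38.63 deg = 0.6742207 rad
dV = 2*V*sin(di/2) = 2*3164.6381*sin(0.3371103)
dV = 2093.4807 m/s = 2.0935 km/s

2.0935 km/s


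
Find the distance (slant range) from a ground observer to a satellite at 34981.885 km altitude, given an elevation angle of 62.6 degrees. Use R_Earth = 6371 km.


h = 34981.885 km, el = 62.6 deg
d = -R_E*sin(el) + sqrt((R_E*sin(el))^2 + 2*R_E*h + h^2)
d = -6371.0000*sin(1.0926) + sqrt((6371.0000*0.8878154)^2 + 2*6371.0000*34981.885 + 34981.885^2)
d = 35592.5447 km

35592.5447 km


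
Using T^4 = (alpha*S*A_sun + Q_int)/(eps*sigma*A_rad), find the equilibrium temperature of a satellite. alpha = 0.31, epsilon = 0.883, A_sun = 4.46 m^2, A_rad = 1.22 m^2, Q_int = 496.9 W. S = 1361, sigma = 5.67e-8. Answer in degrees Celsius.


Numerator = alpha*S*A_sun + Q_int = 0.31*1361*4.46 + 496.9 = 2378.6186 W
Denominator = eps*sigma*A_rad = 0.883*5.67e-8*1.22 = 6.1080642e-08 W/K^4
T^4 = 3.8942266e+10 K^4
T = 444.2274 K = 171.0774 C

171.0774 degrees Celsius


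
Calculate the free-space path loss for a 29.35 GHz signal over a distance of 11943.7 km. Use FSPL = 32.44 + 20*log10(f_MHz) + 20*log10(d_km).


f = 29.35 GHz = 29350.0000 MHz
d = 11943.7 km
FSPL = 32.44 + 20*log10(29350.0000) + 20*log10(11943.7)
FSPL = 32.44 + 89.3522 + 81.5428
FSPL = 203.3349 dB

203.3349 dB


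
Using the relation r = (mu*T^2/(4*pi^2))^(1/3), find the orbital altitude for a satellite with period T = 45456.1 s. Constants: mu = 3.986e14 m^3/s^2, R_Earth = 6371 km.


T = 45456.1 s
r = (mu*T^2/(4*pi^2))^(1/3) = (3.986e14 * 45456.1^2 / (4*pi^2))^(1/3)
r = 2.7528801e+07 m = 27528.8013 km
alt = r - R_E = 27528.8013 - 6371 = 21157.8013 km

21157.8013 km


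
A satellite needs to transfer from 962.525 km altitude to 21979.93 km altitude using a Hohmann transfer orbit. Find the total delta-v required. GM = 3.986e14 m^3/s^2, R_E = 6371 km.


r1 = 7333.5250 km = 7.333525e+06 m
r2 = 28350.9300 km = 2.835093e+07 m
dv1 = sqrt(mu/r1)*(sqrt(2*r2/(r1+r2)) - 1) = 1920.8732 m/s
dv2 = sqrt(mu/r2)*(1 - sqrt(2*r1/(r1+r2))) = 1345.6980 m/s
total dv = |dv1| + |dv2| = 1920.8732 + 1345.6980 = 3266.5712 m/s = 3.2666 km/s

3.2666 km/s


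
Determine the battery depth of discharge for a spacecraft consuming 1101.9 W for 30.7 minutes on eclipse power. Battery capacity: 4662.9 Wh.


E_used = P * t / 60 = 1101.9 * 30.7 / 60 = 563.8055 Wh
DOD = E_used / E_total * 100 = 563.8055 / 4662.9 * 100
DOD = 12.0913 %

12.0913 %


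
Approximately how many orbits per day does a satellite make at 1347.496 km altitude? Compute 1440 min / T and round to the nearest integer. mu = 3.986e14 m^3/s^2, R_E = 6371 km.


r = 7.718496e+06 m
T = 2*pi*sqrt(r^3/mu) = 6748.5465 s = 112.4758 min
revs/day = 1440 / 112.4758 = 12.8028
Rounded: 13 revolutions per day

13 revolutions per day


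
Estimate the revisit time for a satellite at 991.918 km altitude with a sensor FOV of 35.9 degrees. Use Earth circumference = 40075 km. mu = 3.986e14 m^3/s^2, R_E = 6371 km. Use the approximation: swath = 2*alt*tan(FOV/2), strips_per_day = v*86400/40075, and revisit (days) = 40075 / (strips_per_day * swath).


swath = 2*991.918*tan(0.3132866) = 642.6739 km
v = sqrt(mu/r) = 7357.7269 m/s = 7.3577 km/s
strips/day = v*86400/40075 = 7.3577*86400/40075 = 15.8629
coverage/day = strips * swath = 15.8629 * 642.6739 = 10194.7027 km
revisit = 40075 / 10194.7027 = 3.9310 days

3.9310 days


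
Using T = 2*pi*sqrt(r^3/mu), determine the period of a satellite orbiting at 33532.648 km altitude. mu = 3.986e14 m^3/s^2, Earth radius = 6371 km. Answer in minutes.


r = 39903.6480 km = 3.9903648e+07 m
T = 2*pi*sqrt(r^3/mu) = 2*pi*sqrt(6.3538624e+22 / 3.986e14)
T = 79328.6607 s = 1322.1443 min

1322.1443 minutes


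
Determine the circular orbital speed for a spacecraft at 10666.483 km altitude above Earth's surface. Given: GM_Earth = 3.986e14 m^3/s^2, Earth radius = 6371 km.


r = R_E + alt = 6371.0 + 10666.483 = 17037.4830 km = 1.7037483e+07 m
v = sqrt(mu/r) = sqrt(3.986e14 / 1.7037483e+07) = 4836.8869 m/s = 4.8369 km/s

4.8369 km/s


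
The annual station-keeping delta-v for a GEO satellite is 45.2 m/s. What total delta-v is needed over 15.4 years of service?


dV = rate * years = 45.2 * 15.4
dV = 696.0800 m/s

696.0800 m/s


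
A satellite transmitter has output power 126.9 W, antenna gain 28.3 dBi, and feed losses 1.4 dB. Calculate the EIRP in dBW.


Pt = 126.9 W = 21.0346 dBW
EIRP = Pt_dBW + Gt - losses = 21.0346 + 28.3 - 1.4 = 47.9346 dBW

47.9346 dBW


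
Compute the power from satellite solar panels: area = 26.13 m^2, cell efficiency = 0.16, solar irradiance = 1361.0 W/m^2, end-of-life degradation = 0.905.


P = area * eta * S * degradation
P = 26.13 * 0.16 * 1361.0 * 0.905
P = 5149.5123 W

5149.5123 W


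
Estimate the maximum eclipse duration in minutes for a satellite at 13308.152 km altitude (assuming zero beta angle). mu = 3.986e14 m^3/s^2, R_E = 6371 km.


r = 19679.1520 km
T = 457.8988 min
Eclipse fraction = arcsin(R_E/r)/pi = arcsin(6371.0000/19679.1520)/pi
= arcsin(0.3237436)/pi = 0.1049415
Eclipse duration = 0.1049415 * 457.8988 = 48.0526 min

48.0526 minutes


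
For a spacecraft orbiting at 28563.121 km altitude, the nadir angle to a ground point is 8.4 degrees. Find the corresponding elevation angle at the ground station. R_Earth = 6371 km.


r = R_E + alt = 34934.1210 km
Law of sines in the satellite / Earth-center / ground-point triangle:
  sin(nadir)/R_E = sin(90 + el)/r  =>  cos(el) = (r/R_E)*sin(nadir)
cos(el) = (34934.1210 / 6371.0000) * sin(8.4 deg) = 0.8010175
el = arccos(0.8010175) = 36.7726 deg
(Earth-central angle = 90 - nadir - el = 44.8274 deg)

36.7726 degrees


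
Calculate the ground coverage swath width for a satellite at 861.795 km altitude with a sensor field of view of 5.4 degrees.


FOV = 5.4 deg = 0.09424778 rad
swath = 2 * alt * tan(FOV/2) = 2 * 861.795 * tan(0.04712389)
swath = 2 * 861.795 * 0.0471588
swath = 81.2824 km

81.2824 km


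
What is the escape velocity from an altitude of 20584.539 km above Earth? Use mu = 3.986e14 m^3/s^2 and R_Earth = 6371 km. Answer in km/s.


r = 6371.0 + 20584.539 = 26955.5390 km = 2.6955539e+07 m
v_esc = sqrt(2*mu/r) = sqrt(2*3.986e14 / 2.6955539e+07)
v_esc = 5438.2558 m/s = 5.4383 km/s

5.4383 km/s


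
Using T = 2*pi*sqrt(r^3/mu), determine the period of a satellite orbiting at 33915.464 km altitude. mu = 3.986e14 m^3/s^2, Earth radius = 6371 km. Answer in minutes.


r = 40286.4640 km = 4.0286464e+07 m
T = 2*pi*sqrt(r^3/mu) = 2*pi*sqrt(6.5384898e+22 / 3.986e14)
T = 80472.9546 s = 1341.2159 min

1341.2159 minutes


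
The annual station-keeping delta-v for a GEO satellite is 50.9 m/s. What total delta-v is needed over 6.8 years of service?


dV = rate * years = 50.9 * 6.8
dV = 346.1200 m/s

346.1200 m/s


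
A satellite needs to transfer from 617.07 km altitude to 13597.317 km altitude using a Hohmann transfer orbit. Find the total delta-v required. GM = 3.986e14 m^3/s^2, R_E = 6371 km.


r1 = 6988.0700 km = 6.98807e+06 m
r2 = 19968.3170 km = 1.9968317e+07 m
dv1 = sqrt(mu/r1)*(sqrt(2*r2/(r1+r2)) - 1) = 1640.2510 m/s
dv2 = sqrt(mu/r2)*(1 - sqrt(2*r1/(r1+r2))) = 1250.7718 m/s
total dv = |dv1| + |dv2| = 1640.2510 + 1250.7718 = 2891.0227 m/s = 2.8910 km/s

2.8910 km/s


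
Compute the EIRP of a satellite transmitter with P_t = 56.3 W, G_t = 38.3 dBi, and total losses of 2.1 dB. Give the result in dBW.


Pt = 56.3 W = 17.5051 dBW
EIRP = Pt_dBW + Gt - losses = 17.5051 + 38.3 - 2.1 = 53.7051 dBW

53.7051 dBW


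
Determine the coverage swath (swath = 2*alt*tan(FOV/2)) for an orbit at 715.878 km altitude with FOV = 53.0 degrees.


FOV = 53.0 deg = 0.9250245 rad
swath = 2 * alt * tan(FOV/2) = 2 * 715.878 * tan(0.4625123)
swath = 2 * 715.878 * 0.4985816
swath = 713.8472 km

713.8472 km


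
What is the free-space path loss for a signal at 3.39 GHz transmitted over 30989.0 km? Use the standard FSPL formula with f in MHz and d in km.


f = 3.39 GHz = 3390.0000 MHz
d = 30989.0 km
FSPL = 32.44 + 20*log10(3390.0000) + 20*log10(30989.0)
FSPL = 32.44 + 70.6040 + 89.8242
FSPL = 192.8681 dB

192.8681 dB


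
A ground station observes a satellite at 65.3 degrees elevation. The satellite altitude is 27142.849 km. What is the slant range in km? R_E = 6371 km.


h = 27142.849 km, el = 65.3 deg
d = -R_E*sin(el) + sqrt((R_E*sin(el))^2 + 2*R_E*h + h^2)
d = -6371.0000*sin(1.1397) + sqrt((6371.0000*0.9085082)^2 + 2*6371.0000*27142.849 + 27142.849^2)
d = 27619.8366 km

27619.8366 km


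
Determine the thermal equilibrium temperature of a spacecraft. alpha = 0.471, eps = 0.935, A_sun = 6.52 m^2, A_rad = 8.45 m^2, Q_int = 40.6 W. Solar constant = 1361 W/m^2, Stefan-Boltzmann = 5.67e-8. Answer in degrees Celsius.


Numerator = alpha*S*A_sun + Q_int = 0.471*1361*6.52 + 40.6 = 4220.1221 W
Denominator = eps*sigma*A_rad = 0.935*5.67e-8*8.45 = 4.4797252e-07 W/K^4
T^4 = 9.4204932e+09 K^4
T = 311.5433 K = 38.3933 C

38.3933 degrees Celsius


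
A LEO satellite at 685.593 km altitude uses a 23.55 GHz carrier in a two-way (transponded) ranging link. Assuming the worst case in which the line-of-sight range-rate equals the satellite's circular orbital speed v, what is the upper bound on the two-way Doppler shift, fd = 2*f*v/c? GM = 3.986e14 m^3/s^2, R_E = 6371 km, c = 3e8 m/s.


r = 7.056593e+06 m
v = sqrt(mu/r) = 7515.7290 m/s (worst-case radial velocity)
f = 23.55 GHz = 2.355e+10 Hz
fd = 2*f*v/c = 2*2.355e+10*7515.7290/3.0e+08
fd = 1.1799695e+06 Hz

1.1800e+06 Hz


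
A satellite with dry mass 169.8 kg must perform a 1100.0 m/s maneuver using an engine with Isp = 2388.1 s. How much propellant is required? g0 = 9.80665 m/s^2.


ve = Isp * g0 = 2388.1 * 9.80665 = 23419.260865 m/s
mass ratio = exp(dv/ve) = exp(1100.0/23419.260865) = 1.04809045
m_prop = m_dry * (mr - 1) = 169.8 * (1.04809045 - 1)
m_prop = 8.1658 kg

8.1658 kg


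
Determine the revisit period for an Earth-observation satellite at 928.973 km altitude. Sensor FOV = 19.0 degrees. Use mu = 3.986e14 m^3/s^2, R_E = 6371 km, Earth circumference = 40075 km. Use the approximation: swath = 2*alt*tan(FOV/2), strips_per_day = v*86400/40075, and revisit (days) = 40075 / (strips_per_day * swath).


swath = 2*928.973*tan(0.1658063) = 310.9135 km
v = sqrt(mu/r) = 7389.3803 m/s = 7.3894 km/s
strips/day = v*86400/40075 = 7.3894*86400/40075 = 15.9312
coverage/day = strips * swath = 15.9312 * 310.9135 = 4953.2227 km
revisit = 40075 / 4953.2227 = 8.0907 days

8.0907 days


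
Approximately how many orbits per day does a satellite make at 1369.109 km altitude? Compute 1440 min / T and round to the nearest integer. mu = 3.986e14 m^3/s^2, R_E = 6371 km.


r = 7.740109e+06 m
T = 2*pi*sqrt(r^3/mu) = 6776.9118 s = 112.9485 min
revs/day = 1440 / 112.9485 = 12.7492
Rounded: 13 revolutions per day

13 revolutions per day


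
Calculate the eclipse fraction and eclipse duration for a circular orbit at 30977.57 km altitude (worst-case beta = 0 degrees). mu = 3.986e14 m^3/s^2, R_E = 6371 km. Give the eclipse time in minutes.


r = 37348.5700 km
T = 1197.2117 min
Eclipse fraction = arcsin(R_E/r)/pi = arcsin(6371.0000/37348.5700)/pi
= arcsin(0.1705822)/pi = 0.05456483
Eclipse duration = 0.05456483 * 1197.2117 = 65.3256 min

65.3256 minutes


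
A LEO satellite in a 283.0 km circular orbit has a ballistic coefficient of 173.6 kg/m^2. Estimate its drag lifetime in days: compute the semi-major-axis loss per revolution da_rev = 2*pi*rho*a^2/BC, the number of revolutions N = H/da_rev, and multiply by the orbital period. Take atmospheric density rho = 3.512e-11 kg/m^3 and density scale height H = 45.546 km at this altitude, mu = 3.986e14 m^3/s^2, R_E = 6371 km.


a = R_E + alt = 6654.0000 km = 6.654e+06 m
da_rev = 2*pi*rho*a^2/BC = 2*pi*3.512e-11*(6.654e+06)^2/173.6 = 56.279502 m per revolution
N = H/da_rev = 45546.0000 m / 56.279502 m = 809.2822 revolutions
P = 2*pi*sqrt(a^3/mu) = 5401.7616 s
lifetime = N*P = 809.2822 * 5401.7616 = 4.3715496e+06 s = 50.5966 days

50.5966 days


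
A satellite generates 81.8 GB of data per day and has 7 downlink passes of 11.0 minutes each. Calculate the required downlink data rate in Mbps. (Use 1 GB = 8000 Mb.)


total contact time = 7 * 11.0 * 60 = 4620.0000 s
data = 81.8 GB = 654400.0000 Mb
rate = 654400.0000 / 4620.0000 = 141.6450 Mbps

141.6450 Mbps


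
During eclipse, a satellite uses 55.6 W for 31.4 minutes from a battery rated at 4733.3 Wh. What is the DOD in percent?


E_used = P * t / 60 = 55.6 * 31.4 / 60 = 29.0973 Wh
DOD = E_used / E_total * 100 = 29.0973 / 4733.3 * 100
DOD = 0.6147367 %

0.6147 %


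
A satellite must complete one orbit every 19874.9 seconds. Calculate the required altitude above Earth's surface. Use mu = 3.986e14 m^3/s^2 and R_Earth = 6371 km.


T = 19874.9 s
r = (mu*T^2/(4*pi^2))^(1/3) = (3.986e14 * 19874.9^2 / (4*pi^2))^(1/3)
r = 1.5858514e+07 m = 15858.5139 km
alt = r - R_E = 15858.5139 - 6371 = 9487.5139 km

9487.5139 km


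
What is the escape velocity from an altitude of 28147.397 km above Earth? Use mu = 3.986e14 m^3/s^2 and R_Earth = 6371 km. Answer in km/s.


r = 6371.0 + 28147.397 = 34518.3970 km = 3.4518397e+07 m
v_esc = sqrt(2*mu/r) = sqrt(2*3.986e14 / 3.4518397e+07)
v_esc = 4805.7186 m/s = 4.8057 km/s

4.8057 km/s


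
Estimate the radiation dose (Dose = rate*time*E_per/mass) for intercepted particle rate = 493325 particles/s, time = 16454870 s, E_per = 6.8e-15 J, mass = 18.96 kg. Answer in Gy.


Total energy deposited = rate * time * E_per
  = 493325 * 16454870 * 6.8e-15 = 0.05519967 J
Dose = E_total / mass = 0.05519967 / 18.96
Dose = 0.002911375 Gy

0.0029 Gy


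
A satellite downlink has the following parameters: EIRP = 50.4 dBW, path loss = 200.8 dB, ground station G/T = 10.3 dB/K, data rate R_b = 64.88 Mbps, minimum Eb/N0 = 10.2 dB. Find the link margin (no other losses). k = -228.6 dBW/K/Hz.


C/N0 = EIRP - FSPL + G/T - k = 50.4 - 200.8 + 10.3 - (-228.6)
C/N0 = 88.5000 dB-Hz
R_b = 64.88 Mbps = 6.488e+07 bps -> 10*log10(R_b) = 78.1211 dB-Hz
Eb/N0 = C/N0 - 10*log10(R_b) = 88.5000 - 78.1211 = 10.3789 dB
Margin = Eb/N0 - Eb/N0_req = 10.3789 - 10.2 = 0.1788916 dB (link closes)

0.1789 dB


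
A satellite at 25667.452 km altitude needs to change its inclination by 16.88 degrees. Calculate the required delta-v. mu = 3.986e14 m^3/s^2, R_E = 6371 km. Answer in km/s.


r = 32038.4520 km = 3.2038452e+07 m
V = sqrt(mu/r) = 3527.2227 m/s
di = 16.88 deg = 0.2946116 rad
dV = 2*V*sin(di/2) = 2*3527.2227*sin(0.1473058)
dV = 1035.4066 m/s = 1.0354 km/s

1.0354 km/s


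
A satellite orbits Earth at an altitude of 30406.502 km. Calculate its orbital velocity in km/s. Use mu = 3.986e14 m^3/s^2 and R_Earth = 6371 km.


r = R_E + alt = 6371.0 + 30406.502 = 36777.5020 km = 3.6777502e+07 m
v = sqrt(mu/r) = sqrt(3.986e14 / 3.6777502e+07) = 3292.1342 m/s = 3.2921 km/s

3.2921 km/s


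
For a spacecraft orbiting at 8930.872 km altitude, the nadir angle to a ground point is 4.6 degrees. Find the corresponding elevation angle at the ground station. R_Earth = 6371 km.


r = R_E + alt = 15301.8720 km
Law of sines in the satellite / Earth-center / ground-point triangle:
  sin(nadir)/R_E = sin(90 + el)/r  =>  cos(el) = (r/R_E)*sin(nadir)
cos(el) = (15301.8720 / 6371.0000) * sin(4.6 deg) = 0.1926218
el = arccos(0.1926218) = 78.8942 deg
(Earth-central angle = 90 - nadir - el = 6.5058 deg)

78.8942 degrees


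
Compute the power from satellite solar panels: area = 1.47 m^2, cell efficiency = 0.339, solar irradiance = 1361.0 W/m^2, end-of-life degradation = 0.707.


P = area * eta * S * degradation
P = 1.47 * 0.339 * 1361.0 * 0.707
P = 479.5066 W

479.5066 W


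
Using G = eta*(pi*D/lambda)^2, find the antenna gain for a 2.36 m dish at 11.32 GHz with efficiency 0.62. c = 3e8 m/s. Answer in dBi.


lambda = c/f = 3e8 / 1.132e+10 = 0.02650177 m
G = eta*(pi*D/lambda)^2 = 0.62*(pi*2.36/0.02650177)^2
G = 48525.0269 (linear)
G = 10*log10(48525.0269) = 46.8597 dBi

46.8597 dBi


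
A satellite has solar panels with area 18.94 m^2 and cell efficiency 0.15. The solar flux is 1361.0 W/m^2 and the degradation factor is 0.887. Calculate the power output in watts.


P = area * eta * S * degradation
P = 18.94 * 0.15 * 1361.0 * 0.887
P = 3429.6751 W

3429.6751 W


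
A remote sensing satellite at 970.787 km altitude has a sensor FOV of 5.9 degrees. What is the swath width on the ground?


FOV = 5.9 deg = 0.1029744 rad
swath = 2 * alt * tan(FOV/2) = 2 * 970.787 * tan(0.05148721)
swath = 2 * 970.787 * 0.05153276
swath = 100.0547 km

100.0547 km


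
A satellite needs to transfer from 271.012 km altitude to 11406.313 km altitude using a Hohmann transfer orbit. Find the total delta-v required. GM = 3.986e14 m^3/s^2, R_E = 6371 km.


r1 = 6642.0120 km = 6.642012e+06 m
r2 = 17777.3130 km = 1.7777313e+07 m
dv1 = sqrt(mu/r1)*(sqrt(2*r2/(r1+r2)) - 1) = 1600.8613 m/s
dv2 = sqrt(mu/r2)*(1 - sqrt(2*r1/(r1+r2))) = 1242.6929 m/s
total dv = |dv1| + |dv2| = 1600.8613 + 1242.6929 = 2843.5542 m/s = 2.8436 km/s

2.8436 km/s


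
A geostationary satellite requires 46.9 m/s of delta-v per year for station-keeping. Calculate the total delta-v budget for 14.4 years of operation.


dV = rate * years = 46.9 * 14.4
dV = 675.3600 m/s

675.3600 m/s


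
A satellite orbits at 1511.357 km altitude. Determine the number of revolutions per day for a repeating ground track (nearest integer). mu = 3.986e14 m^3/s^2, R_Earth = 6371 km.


r = 7.882357e+06 m
T = 2*pi*sqrt(r^3/mu) = 6964.5871 s = 116.0765 min
revs/day = 1440 / 116.0765 = 12.4056
Rounded: 12 revolutions per day

12 revolutions per day


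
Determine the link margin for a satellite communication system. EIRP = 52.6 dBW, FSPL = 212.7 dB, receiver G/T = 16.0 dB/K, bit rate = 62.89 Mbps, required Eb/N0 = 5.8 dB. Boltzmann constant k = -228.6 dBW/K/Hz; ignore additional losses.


C/N0 = EIRP - FSPL + G/T - k = 52.6 - 212.7 + 16.0 - (-228.6)
C/N0 = 84.5000 dB-Hz
R_b = 62.89 Mbps = 6.289e+07 bps -> 10*log10(R_b) = 77.9858 dB-Hz
Eb/N0 = C/N0 - 10*log10(R_b) = 84.5000 - 77.9858 = 6.5142 dB
Margin = Eb/N0 - Eb/N0_req = 6.5142 - 5.8 = 0.7141841 dB (link closes)

0.7142 dB
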